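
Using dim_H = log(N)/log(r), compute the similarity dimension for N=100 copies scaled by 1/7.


For a self-similar set with N copies scaled by 1/r:
dim_H = log(N)/log(r) = log(100)/log(7)
= 4.60517/1.94591
= 2.366589


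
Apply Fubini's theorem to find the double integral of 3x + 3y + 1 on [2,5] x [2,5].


By Fubini, integrate in x first, then y.
Step 1: Fix y, integrate over x in [2,5]:
  integral(3x + 3y + 1, x=2..5)
  = 3*(5^2 - 2^2)/2 + (3y + 1)*(5 - 2)
  = 31.5 + (3y + 1)*3
  = 31.5 + 9y + 3
  = 34.5 + 9y
Step 2: Integrate over y in [2,5]:
  integral(34.5 + 9y, y=2..5)
  = 34.5*3 + 9*(5^2 - 2^2)/2
  = 103.5 + 94.5
  = 198


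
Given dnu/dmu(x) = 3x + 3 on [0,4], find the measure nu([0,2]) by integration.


nu(A) = integral_A (dnu/dmu) dmu = integral_0^2 (3x + 3) dx
Step 1: Antiderivative F(x) = (3/2)x^2 + 3x
Step 2: F(2) = (3/2)*2^2 + 3*2 = 6 + 6 = 12
Step 3: F(0) = (3/2)*0^2 + 3*0 = 0.0 + 0 = 0.0
Step 4: nu([0,2]) = F(2) - F(0) = 12 - 0.0 = 12


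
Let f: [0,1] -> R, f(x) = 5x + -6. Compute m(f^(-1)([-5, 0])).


f^(-1)([-5, 0]) = {x : -5 <= 5x + -6 <= 0}
Solving: (-5 - -6)/5 <= x <= (0 - -6)/5
= [0.2, 1.2]
Intersecting with [0,1]: [0.2, 1]
Measure = 1 - 0.2 = 0.8


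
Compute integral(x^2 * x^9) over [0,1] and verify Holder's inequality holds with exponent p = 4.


Step 1: Exact integral of f*g = integral(x^11, 0, 1) = 1/12
     = 0.083333
Step 2: Holder bound with p=4, q=1.333333:
  ||f||_p = (integral x^8 dx)^(1/4) = (1/9)^(1/4) = 0.57735
  ||g||_q = (integral x^12 dx)^(1/1.333333) = (1/13)^(1/1.333333) = 0.146064
Step 3: Holder bound = ||f||_p * ||g||_q = 0.57735 * 0.146064 = 0.08433
Verification: 0.083333 <= 0.08433 (Holder holds)


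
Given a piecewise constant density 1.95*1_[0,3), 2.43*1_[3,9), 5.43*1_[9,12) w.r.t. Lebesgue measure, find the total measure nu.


Integrate each piece of the Radon-Nikodym derivative:
Step 1: integral_0^3 1.95 dx = 1.95*(3-0) = 1.95*3 = 5.85
Step 2: integral_3^9 2.43 dx = 2.43*(9-3) = 2.43*6 = 14.58
Step 3: integral_9^12 5.43 dx = 5.43*(12-9) = 5.43*3 = 16.29
Total: 5.85 + 14.58 + 16.29 = 36.72


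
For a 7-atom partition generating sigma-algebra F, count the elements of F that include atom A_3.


Each element of F is a union of some subset S of the 7 atoms.
The element contains A_3 iff A_3 is in S.
So we count subsets S of {A_1,...,A_7} with A_3 in S: choose freely among the other 6 atoms.
Count = 2^(7-1) = 2^6 = 64.


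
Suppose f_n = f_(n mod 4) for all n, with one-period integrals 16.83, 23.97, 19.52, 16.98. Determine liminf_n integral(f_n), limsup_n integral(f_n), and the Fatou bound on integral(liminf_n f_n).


The sequence (integral(f_n)) is periodic with period 4, repeating the values 16.83, 23.97, 19.52, 16.98 indefinitely.
Step 1: For a periodic sequence, every tail (a_m, a_(m+1), ...) contains all 4 period values infinitely often.
Step 2: Hence inf of every tail = min of the period values = min(16.83, 23.97, 19.52, 16.98) = 16.83.
        liminf_n integral(f_n) = sup over m of (inf of tail from m) = 16.83.
Step 3: Similarly sup of every tail = max of the period values = 23.97.
        limsup_n integral(f_n) = 23.97.
Step 4: Fatou's lemma: integral(liminf_n f_n) <= liminf_n integral(f_n) = 16.83.
        So the integral of the pointwise liminf is at most 16.83.


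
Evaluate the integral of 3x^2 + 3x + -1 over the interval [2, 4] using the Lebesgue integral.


The Lebesgue integral of a Riemann-integrable function agrees with the Riemann integral.
Antiderivative F(x) = (3/3)x^3 + (3/2)x^2 + -1x
F(4) = (3/3)*4^3 + (3/2)*4^2 + -1*4
     = (3/3)*64 + (3/2)*16 + -1*4
     = 64 + 24 + -4
     = 84
F(2) = 12
Integral = F(4) - F(2) = 84 - 12 = 72


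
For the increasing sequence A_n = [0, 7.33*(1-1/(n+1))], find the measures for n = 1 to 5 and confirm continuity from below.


By continuity of measure from below: if A_n increases to A, then m(A_n) -> m(A).
Here A = [0, 7.33], so m(A) = 7.33
Step 1: a_1 = 7.33*(1 - 1/2) = 3.665, m(A_1) = 3.665
Step 2: a_2 = 7.33*(1 - 1/3) = 4.8867, m(A_2) = 4.8867
Step 3: a_3 = 7.33*(1 - 1/4) = 5.4975, m(A_3) = 5.4975
Step 4: a_4 = 7.33*(1 - 1/5) = 5.864, m(A_4) = 5.864
Step 5: a_5 = 7.33*(1 - 1/6) = 6.1083, m(A_5) = 6.1083
Limit: m(A_n) -> m([0,7.33]) = 7.33


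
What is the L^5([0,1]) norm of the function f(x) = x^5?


Step 1: ||f||_5 = (integral_0^1 |x^5|^5 dx)^(1/5)
     = (integral_0^1 x^25 dx)^(1/5)
Step 2: integral_0^1 x^25 dx = [x^26/(26)] from 0 to 1 = 1^26/26
     = 1/26 = 0.038462
Step 3: ||f||_5 = (0.038462)^(1/5) = 0.521201


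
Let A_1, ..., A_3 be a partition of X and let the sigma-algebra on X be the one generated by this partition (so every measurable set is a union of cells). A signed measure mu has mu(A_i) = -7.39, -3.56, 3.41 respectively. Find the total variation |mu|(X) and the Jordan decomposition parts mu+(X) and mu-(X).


Step 1: Every measurable set is a union of atoms (the cells / points), so a Hahn decomposition is
  obtained by grouping atoms by sign: P = union of atoms with mu > 0, N = union of the remaining atoms.
  Atoms in P (indices): 3;  atoms in N (indices): 1, 2
  Positive values: 3.41
  Negative values: -7.39, -3.56
Step 2: mu+(X) = mu(P) = sum of positive atom values = 3.41
Step 3: mu-(X) = -mu(N) = sum of |negative atom values| = 10.95
Step 4: |mu|(X) = mu+(X) + mu-(X) = 3.41 + 10.95 = 14.36


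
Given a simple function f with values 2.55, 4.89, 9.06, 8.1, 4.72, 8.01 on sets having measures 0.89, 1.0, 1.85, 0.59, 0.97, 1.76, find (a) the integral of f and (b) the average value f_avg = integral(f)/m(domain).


Step 1: Integral = sum(value_i * measure_i)
= 2.55*0.89 + 4.89*1.0 + 9.06*1.85 + 8.1*0.59 + 4.72*0.97 + 8.01*1.76
= 2.2695 + 4.89 + 16.761 + 4.779 + 4.5784 + 14.0976
= 47.3755
Step 2: Total measure of domain = 0.89 + 1.0 + 1.85 + 0.59 + 0.97 + 1.76 = 7.06
Step 3: Average value = 47.3755 / 7.06 = 6.710411


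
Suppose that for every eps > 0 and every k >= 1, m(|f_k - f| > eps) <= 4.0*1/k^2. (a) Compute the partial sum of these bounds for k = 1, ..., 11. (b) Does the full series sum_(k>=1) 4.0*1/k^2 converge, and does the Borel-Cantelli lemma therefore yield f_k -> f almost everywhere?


Step 1: List the terms 4.0*1/k^2 for k = 1 to 11:
  k=1: 4
  k=2: 1
  k=3: 0.444444
  k=4: 0.25
  k=5: 0.16
  k=6: 0.111111
  k=7: 0.081633
  k=8: 0.0625
  k=9: 0.049383
  k=10: 0.04
  k=11: 0.033058
Step 2: Partial sum = 4 + 1 + 0.444444 + 0.25 + 0.16 + 0.111111 + 0.081633 + 0.0625 + 0.049383 + 0.04 + 0.033058
     = 6.232129
Step 3: The full series sum_(k>=1) 4.0*1/k^2 converges (p-series with p = 2 > 1; a constant multiple of a convergent series converges).
Step 4: Fix eps > 0. Since sum_k m(|f_k - f| > eps) < infinity, the Borel-Cantelli lemma gives
        m(limsup_k {|f_k - f| > eps}) = 0, i.e. for a.e. x, |f_k(x) - f(x)| <= eps for all large k.
        Applying this with eps = 1/j for j = 1, 2, ... and intersecting the countably many full-measure sets,
        for a.e. x we get limsup_k |f_k(x) - f(x)| <= 1/j for every j, hence f_k -> f almost everywhere.
Conclusion: series converges; Borel-Cantelli yields f_k -> f a.e.


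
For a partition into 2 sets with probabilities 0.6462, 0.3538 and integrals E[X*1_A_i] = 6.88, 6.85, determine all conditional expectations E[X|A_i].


For each cell A_i: E[X|A_i] = E[X*1_A_i] / P(A_i)
Step 1: E[X|A_1] = 6.88 / 0.6462 = 10.646859
Step 2: E[X|A_2] = 6.85 / 0.3538 = 19.361221
Verification: E[X] = sum E[X*1_A_i] = 6.88 + 6.85 = 13.73


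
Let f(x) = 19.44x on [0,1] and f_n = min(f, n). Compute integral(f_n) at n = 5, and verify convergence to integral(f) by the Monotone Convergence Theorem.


f(x) = 19.44x on [0,1]; f_n(x) = min(19.44x, n). At n = 5:
Step 1: f(x) reaches 5 at x = 5/19.44 = 0.257202
Step 2: integral(f_5) = integral(19.44x, 0, 0.257202) + integral(5, 0.257202, 1)
       = 19.44*0.257202^2/2 + 5*(1 - 0.257202)
       = 0.643004 + 3.713992
       = 4.356996
Step 3: As n -> infinity, f_n increases to f, so by MCT integral(f_n) -> integral(f) = 19.44/2 = 9.72.
Convergence: integral(f_5) = 4.356996 -> 9.72 as n -> infinity


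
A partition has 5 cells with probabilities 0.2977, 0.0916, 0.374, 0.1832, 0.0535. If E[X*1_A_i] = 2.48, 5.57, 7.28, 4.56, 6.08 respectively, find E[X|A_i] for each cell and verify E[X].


For each cell A_i: E[X|A_i] = E[X*1_A_i] / P(A_i)
Step 1: E[X|A_1] = 2.48 / 0.2977 = 8.330534
Step 2: E[X|A_2] = 5.57 / 0.0916 = 60.80786
Step 3: E[X|A_3] = 7.28 / 0.374 = 19.465241
Step 4: E[X|A_4] = 4.56 / 0.1832 = 24.89083
Step 5: E[X|A_5] = 6.08 / 0.0535 = 113.64486
Verification: E[X] = sum E[X*1_A_i] = 2.48 + 5.57 + 7.28 + 4.56 + 6.08 = 25.97


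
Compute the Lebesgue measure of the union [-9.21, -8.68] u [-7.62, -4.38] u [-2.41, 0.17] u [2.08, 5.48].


For pairwise disjoint intervals, m(union) = sum of lengths.
= (-8.68 - -9.21) + (-4.38 - -7.62) + (0.17 - -2.41) + (5.48 - 2.08)
= 0.53 + 3.24 + 2.58 + 3.4
= 9.75


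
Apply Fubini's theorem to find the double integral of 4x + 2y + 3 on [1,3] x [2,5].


By Fubini, integrate in x first, then y.
Step 1: Fix y, integrate over x in [1,3]:
  integral(4x + 2y + 3, x=1..3)
  = 4*(3^2 - 1^2)/2 + (2y + 3)*(3 - 1)
  = 16 + (2y + 3)*2
  = 16 + 4y + 6
  = 22 + 4y
Step 2: Integrate over y in [2,5]:
  integral(22 + 4y, y=2..5)
  = 22*3 + 4*(5^2 - 2^2)/2
  = 66 + 42
  = 108


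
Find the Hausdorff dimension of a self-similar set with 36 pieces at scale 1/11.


For a self-similar set with N copies scaled by 1/r:
dim_H = log(N)/log(r) = log(36)/log(11)
= 3.583519/2.397895
= 1.494443


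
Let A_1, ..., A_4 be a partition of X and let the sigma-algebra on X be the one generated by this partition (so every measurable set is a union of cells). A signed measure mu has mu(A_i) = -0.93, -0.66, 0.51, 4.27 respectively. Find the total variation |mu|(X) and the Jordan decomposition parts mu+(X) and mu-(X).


Step 1: Every measurable set is a union of atoms (the cells / points), so a Hahn decomposition is
  obtained by grouping atoms by sign: P = union of atoms with mu > 0, N = union of the remaining atoms.
  Atoms in P (indices): 3, 4;  atoms in N (indices): 1, 2
  Positive values: 0.51, 4.27
  Negative values: -0.93, -0.66
Step 2: mu+(X) = mu(P) = sum of positive atom values = 4.78
Step 3: mu-(X) = -mu(N) = sum of |negative atom values| = 1.59
Step 4: |mu|(X) = mu+(X) + mu-(X) = 4.78 + 1.59 = 6.37


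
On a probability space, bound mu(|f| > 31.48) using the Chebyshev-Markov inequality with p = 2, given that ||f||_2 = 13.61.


Chebyshev/Markov inequality: mu(|f| > eps) <= (||f||_p / eps)^p
Step 1: ||f||_2 / eps = 13.61 / 31.48 = 0.432338
Step 2: Raise to power p = 2:
  (0.432338)^2 = 0.186916
Step 3: Therefore mu(|f| > 31.48) <= 0.186916


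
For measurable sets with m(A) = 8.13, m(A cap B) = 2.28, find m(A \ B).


m(A \ B) = m(A) - m(A n B)
= 8.13 - 2.28
= 5.85


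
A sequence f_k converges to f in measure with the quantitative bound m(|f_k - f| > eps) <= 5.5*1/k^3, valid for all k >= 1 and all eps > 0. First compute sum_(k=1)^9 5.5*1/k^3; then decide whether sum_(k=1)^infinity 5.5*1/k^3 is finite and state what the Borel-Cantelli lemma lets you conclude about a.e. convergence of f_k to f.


Step 1: List the terms 5.5*1/k^3 for k = 1 to 9:
  k=1: 5.5
  k=2: 0.6875
  k=3: 0.203704
  k=4: 0.085938
  k=5: 0.044
  k=6: 0.025463
  k=7: 0.016035
  k=8: 0.010742
  k=9: 0.007545
Step 2: Partial sum = 5.5 + 0.6875 + 0.203704 + 0.085938 + 0.044 + 0.025463 + 0.016035 + 0.010742 + 0.007545
     = 6.580926
Step 3: The full series sum_(k>=1) 5.5*1/k^3 converges (p-series with p = 3 > 1; a constant multiple of a convergent series converges).
Step 4: Fix eps > 0. Since sum_k m(|f_k - f| > eps) < infinity, the Borel-Cantelli lemma gives
        m(limsup_k {|f_k - f| > eps}) = 0, i.e. for a.e. x, |f_k(x) - f(x)| <= eps for all large k.
        Applying this with eps = 1/j for j = 1, 2, ... and intersecting the countably many full-measure sets,
        for a.e. x we get limsup_k |f_k(x) - f(x)| <= 1/j for every j, hence f_k -> f almost everywhere.
Conclusion: series converges; Borel-Cantelli yields f_k -> f a.e.


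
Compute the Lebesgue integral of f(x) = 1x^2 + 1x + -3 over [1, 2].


The Lebesgue integral of a Riemann-integrable function agrees with the Riemann integral.
Antiderivative F(x) = (1/3)x^3 + (1/2)x^2 + -3x
F(2) = (1/3)*2^3 + (1/2)*2^2 + -3*2
     = (1/3)*8 + (1/2)*4 + -3*2
     = 2.666667 + 2 + -6
     = -1.333333
F(1) = -2.166667
Integral = F(2) - F(1) = -1.333333 - -2.166667 = 0.833333


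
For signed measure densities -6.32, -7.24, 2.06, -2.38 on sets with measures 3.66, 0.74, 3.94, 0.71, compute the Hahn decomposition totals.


Step 1: Compute signed measure on each set:
  Set 1: -6.32 * 3.66 = -23.1312
  Set 2: -7.24 * 0.74 = -5.3576
  Set 3: 2.06 * 3.94 = 8.1164
  Set 4: -2.38 * 0.71 = -1.6898
Step 2: Total signed measure = (-23.1312) + (-5.3576) + (8.1164) + (-1.6898)
     = -22.0622
Step 3: Positive part mu+(X) = sum of positive contributions = 8.1164
Step 4: Negative part mu-(X) = |sum of negative contributions| = 30.1786


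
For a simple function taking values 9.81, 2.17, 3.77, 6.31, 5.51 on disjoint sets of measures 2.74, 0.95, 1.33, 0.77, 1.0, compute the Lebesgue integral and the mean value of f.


Step 1: Integral = sum(value_i * measure_i)
= 9.81*2.74 + 2.17*0.95 + 3.77*1.33 + 6.31*0.77 + 5.51*1.0
= 26.8794 + 2.0615 + 5.0141 + 4.8587 + 5.51
= 44.3237
Step 2: Total measure of domain = 2.74 + 0.95 + 1.33 + 0.77 + 1.0 = 6.79
Step 3: Average value = 44.3237 / 6.79 = 6.527791


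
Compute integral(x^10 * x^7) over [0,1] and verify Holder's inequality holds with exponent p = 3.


Step 1: Exact integral of f*g = integral(x^17, 0, 1) = 1/18
     = 0.055556
Step 2: Holder bound with p=3, q=1.5:
  ||f||_p = (integral x^30 dx)^(1/3) = (1/31)^(1/3) = 0.318331
  ||g||_q = (integral x^10.5 dx)^(1/1.5) = (1/11.5)^(1/1.5) = 0.196276
Step 3: Holder bound = ||f||_p * ||g||_q = 0.318331 * 0.196276 = 0.062481
Verification: 0.055556 <= 0.062481 (Holder holds)


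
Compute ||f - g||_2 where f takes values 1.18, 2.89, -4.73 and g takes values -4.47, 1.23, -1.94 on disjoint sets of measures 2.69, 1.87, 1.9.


Step 1: Compute differences f_i - g_i:
  1.18 - -4.47 = 5.65
  2.89 - 1.23 = 1.66
  -4.73 - -1.94 = -2.79
Step 2: Compute |diff|^2 * measure for each set:
  |5.65|^2 * 2.69 = 31.9225 * 2.69 = 85.871525
  |1.66|^2 * 1.87 = 2.7556 * 1.87 = 5.152972
  |-2.79|^2 * 1.9 = 7.7841 * 1.9 = 14.78979
Step 3: Sum = 105.814287
Step 4: ||f-g||_2 = (105.814287)^(1/2) = 10.286607


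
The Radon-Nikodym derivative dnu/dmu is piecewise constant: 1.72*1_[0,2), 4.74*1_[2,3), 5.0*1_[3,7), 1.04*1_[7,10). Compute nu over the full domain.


Integrate each piece of the Radon-Nikodym derivative:
Step 1: integral_0^2 1.72 dx = 1.72*(2-0) = 1.72*2 = 3.44
Step 2: integral_2^3 4.74 dx = 4.74*(3-2) = 4.74*1 = 4.74
Step 3: integral_3^7 5.0 dx = 5.0*(7-3) = 5.0*4 = 20
Step 4: integral_7^10 1.04 dx = 1.04*(10-7) = 1.04*3 = 3.12
Total: 3.44 + 4.74 + 20 + 3.12 = 31.3


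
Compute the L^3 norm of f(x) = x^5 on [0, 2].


Step 1: ||f||_3 = (integral_0^2 |x^5|^3 dx)^(1/3)
     = (integral_0^2 x^15 dx)^(1/3)
Step 2: integral_0^2 x^15 dx = [x^16/(16)] from 0 to 2 = 2^16/16
     = 65536/16 = 4096
Step 3: ||f||_3 = (4096)^(1/3) = 16


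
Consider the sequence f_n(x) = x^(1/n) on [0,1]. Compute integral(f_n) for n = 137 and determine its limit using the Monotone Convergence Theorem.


At n = 137: f_137(x) = x^(1/137).
Step 1: integral(x^(1/137), 0, 1) = [x^(1/137+1) / (1/137+1)] from 0 to 1
     = 1 / (1/137 + 1) = 1 / ((137+1)/137) = 137/(137+1)
     = 137/138 = 0.992754
Step 2: As n -> infinity, f_n(x) = x^(1/n) -> 1 for x in (0,1], and f_n is increasing in n.
By MCT, lim_n integral(f_n) = integral(lim_n f_n) = integral(1, 0, 1) = 1.
Step 3: Verify convergence: 137/138 = 0.992754 -> 1


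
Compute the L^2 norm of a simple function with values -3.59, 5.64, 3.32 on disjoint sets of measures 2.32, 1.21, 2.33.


Step 1: Compute |f_i|^2 for each value:
  |-3.59|^2 = 12.8881
  |5.64|^2 = 31.8096
  |3.32|^2 = 11.0224
Step 2: Multiply by measures and sum:
  12.8881 * 2.32 = 29.900392
  31.8096 * 1.21 = 38.489616
  11.0224 * 2.33 = 25.682192
Sum = 29.900392 + 38.489616 + 25.682192 = 94.0722
Step 3: Take the p-th root:
||f||_2 = (94.0722)^(1/2) = 9.699082


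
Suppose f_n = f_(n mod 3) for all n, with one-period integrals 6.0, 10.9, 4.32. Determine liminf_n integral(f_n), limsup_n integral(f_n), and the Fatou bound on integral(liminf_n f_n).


The sequence (integral(f_n)) is periodic with period 3, repeating the values 6.0, 10.9, 4.32 indefinitely.
Step 1: For a periodic sequence, every tail (a_m, a_(m+1), ...) contains all 3 period values infinitely often.
Step 2: Hence inf of every tail = min of the period values = min(6.0, 10.9, 4.32) = 4.32.
        liminf_n integral(f_n) = sup over m of (inf of tail from m) = 4.32.
Step 3: Similarly sup of every tail = max of the period values = 10.9.
        limsup_n integral(f_n) = 10.9.
Step 4: Fatou's lemma: integral(liminf_n f_n) <= liminf_n integral(f_n) = 4.32.
        So the integral of the pointwise liminf is at most 4.32.


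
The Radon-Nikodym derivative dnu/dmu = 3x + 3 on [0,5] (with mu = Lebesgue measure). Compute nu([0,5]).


nu(A) = integral_A (dnu/dmu) dmu = integral_0^5 (3x + 3) dx
Step 1: Antiderivative F(x) = (3/2)x^2 + 3x
Step 2: F(5) = (3/2)*5^2 + 3*5 = 37.5 + 15 = 52.5
Step 3: F(0) = (3/2)*0^2 + 3*0 = 0.0 + 0 = 0.0
Step 4: nu([0,5]) = F(5) - F(0) = 52.5 - 0.0 = 52.5


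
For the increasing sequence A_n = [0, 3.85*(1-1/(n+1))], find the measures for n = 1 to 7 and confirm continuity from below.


By continuity of measure from below: if A_n increases to A, then m(A_n) -> m(A).
Here A = [0, 3.85], so m(A) = 3.85
Step 1: a_1 = 3.85*(1 - 1/2) = 1.925, m(A_1) = 1.925
Step 2: a_2 = 3.85*(1 - 1/3) = 2.5667, m(A_2) = 2.5667
Step 3: a_3 = 3.85*(1 - 1/4) = 2.8875, m(A_3) = 2.8875
Step 4: a_4 = 3.85*(1 - 1/5) = 3.08, m(A_4) = 3.08
Step 5: a_5 = 3.85*(1 - 1/6) = 3.2083, m(A_5) = 3.2083
Step 6: a_6 = 3.85*(1 - 1/7) = 3.3, m(A_6) = 3.3
Step 7: a_7 = 3.85*(1 - 1/8) = 3.3687, m(A_7) = 3.3687
Limit: m(A_n) -> m([0,3.85]) = 3.85


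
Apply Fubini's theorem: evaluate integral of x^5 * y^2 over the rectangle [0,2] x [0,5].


By Fubini's theorem, the double integral factors as a product of single integrals:
Step 1: integral_0^2 x^5 dx = [x^6/6] from 0 to 2
     = 2^6/6 = 10.666667
Step 2: integral_0^5 y^2 dy = [y^3/3] from 0 to 5
     = 5^3/3 = 41.666667
Step 3: Double integral = 10.666667 * 41.666667 = 444.444444


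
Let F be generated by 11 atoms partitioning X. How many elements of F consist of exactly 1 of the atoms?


Each element of F is a union of some subset of the 11 atoms.
Elements that are unions of exactly 1 atoms correspond to 1-element subsets of the 11 atoms.
Count = C(11, 1) = 11! / (1! * 10!) = 11.


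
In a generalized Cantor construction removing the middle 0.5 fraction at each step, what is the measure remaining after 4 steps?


Step 1: At each step, fraction remaining = 1 - 0.5 = 0.5
Step 2: After 4 steps, measure = (0.5)^4
Step 3: Computing the power step by step:
  After step 1: 0.5
  After step 2: 0.25
  After step 3: 0.125
  After step 4: 0.0625
Result = 0.0625


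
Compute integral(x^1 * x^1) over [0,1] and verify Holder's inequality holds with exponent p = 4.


Step 1: Exact integral of f*g = integral(x^2, 0, 1) = 1/3
     = 0.333333
Step 2: Holder bound with p=4, q=1.333333:
  ||f||_p = (integral x^4 dx)^(1/4) = (1/5)^(1/4) = 0.66874
  ||g||_q = (integral x^1.333333 dx)^(1/1.333333) = (1/2.333333)^(1/1.333333) = 0.529685
Step 3: Holder bound = ||f||_p * ||g||_q = 0.66874 * 0.529685 = 0.354221
Verification: 0.333333 <= 0.354221 (Holder holds)


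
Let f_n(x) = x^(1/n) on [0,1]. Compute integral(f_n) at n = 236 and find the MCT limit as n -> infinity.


At n = 236: f_236(x) = x^(1/236).
Step 1: integral(x^(1/236), 0, 1) = [x^(1/236+1) / (1/236+1)] from 0 to 1
     = 1 / (1/236 + 1) = 1 / ((236+1)/236) = 236/(236+1)
     = 236/237 = 0.995781
Step 2: As n -> infinity, f_n(x) = x^(1/n) -> 1 for x in (0,1], and f_n is increasing in n.
By MCT, lim_n integral(f_n) = integral(lim_n f_n) = integral(1, 0, 1) = 1.
Step 3: Verify convergence: 236/237 = 0.995781 -> 1


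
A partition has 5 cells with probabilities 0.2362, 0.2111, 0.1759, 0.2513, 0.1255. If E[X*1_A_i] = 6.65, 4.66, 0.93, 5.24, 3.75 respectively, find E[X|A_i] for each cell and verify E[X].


For each cell A_i: E[X|A_i] = E[X*1_A_i] / P(A_i)
Step 1: E[X|A_1] = 6.65 / 0.2362 = 28.154107
Step 2: E[X|A_2] = 4.66 / 0.2111 = 22.074846
Step 3: E[X|A_3] = 0.93 / 0.1759 = 5.287095
Step 4: E[X|A_4] = 5.24 / 0.2513 = 20.851572
Step 5: E[X|A_5] = 3.75 / 0.1255 = 29.880478
Verification: E[X] = sum E[X*1_A_i] = 6.65 + 4.66 + 0.93 + 5.24 + 3.75 = 21.23


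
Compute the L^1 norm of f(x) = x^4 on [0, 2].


Step 1: ||f||_1 = (integral_0^2 |x^4|^1 dx)^(1/1)
     = (integral_0^2 x^4 dx)^(1/1)
Step 2: integral_0^2 x^4 dx = [x^5/(5)] from 0 to 2 = 2^5/5
     = 32/5 = 6.4
Step 3: ||f||_1 = (6.4)^(1/1) = 6.4


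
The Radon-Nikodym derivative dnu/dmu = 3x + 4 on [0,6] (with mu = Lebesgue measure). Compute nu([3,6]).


nu(A) = integral_A (dnu/dmu) dmu = integral_3^6 (3x + 4) dx
Step 1: Antiderivative F(x) = (3/2)x^2 + 4x
Step 2: F(6) = (3/2)*6^2 + 4*6 = 54 + 24 = 78
Step 3: F(3) = (3/2)*3^2 + 4*3 = 13.5 + 12 = 25.5
Step 4: nu([3,6]) = F(6) - F(3) = 78 - 25.5 = 52.5


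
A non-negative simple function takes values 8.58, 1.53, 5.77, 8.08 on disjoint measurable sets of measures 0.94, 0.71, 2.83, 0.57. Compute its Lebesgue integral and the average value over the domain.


Step 1: Integral = sum(value_i * measure_i)
= 8.58*0.94 + 1.53*0.71 + 5.77*2.83 + 8.08*0.57
= 8.0652 + 1.0863 + 16.3291 + 4.6056
= 30.0862
Step 2: Total measure of domain = 0.94 + 0.71 + 2.83 + 0.57 = 5.05
Step 3: Average value = 30.0862 / 5.05 = 5.957663


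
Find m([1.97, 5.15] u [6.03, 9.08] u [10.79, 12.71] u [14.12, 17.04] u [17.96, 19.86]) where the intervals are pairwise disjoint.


For pairwise disjoint intervals, m(union) = sum of lengths.
= (5.15 - 1.97) + (9.08 - 6.03) + (12.71 - 10.79) + (17.04 - 14.12) + (19.86 - 17.96)
= 3.18 + 3.05 + 1.92 + 2.92 + 1.9
= 12.97


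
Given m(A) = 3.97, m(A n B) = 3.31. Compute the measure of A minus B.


m(A \ B) = m(A) - m(A n B)
= 3.97 - 3.31
= 0.66


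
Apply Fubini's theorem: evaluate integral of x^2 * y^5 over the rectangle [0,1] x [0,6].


By Fubini's theorem, the double integral factors as a product of single integrals:
Step 1: integral_0^1 x^2 dx = [x^3/3] from 0 to 1
     = 1^3/3 = 0.333333
Step 2: integral_0^6 y^5 dy = [y^6/6] from 0 to 6
     = 6^6/6 = 7776
Step 3: Double integral = 0.333333 * 7776 = 2592


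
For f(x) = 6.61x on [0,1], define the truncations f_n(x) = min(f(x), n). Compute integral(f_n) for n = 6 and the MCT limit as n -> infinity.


f(x) = 6.61x on [0,1]; f_n(x) = min(6.61x, n). At n = 6:
Step 1: f(x) reaches 6 at x = 6/6.61 = 0.907716
Step 2: integral(f_6) = integral(6.61x, 0, 0.907716) + integral(6, 0.907716, 1)
       = 6.61*0.907716^2/2 + 6*(1 - 0.907716)
       = 2.723147 + 0.553707
       = 3.276853
Step 3: As n -> infinity, f_n increases to f, so by MCT integral(f_n) -> integral(f) = 6.61/2 = 3.305.
Convergence: integral(f_6) = 3.276853 -> 3.305 as n -> infinity


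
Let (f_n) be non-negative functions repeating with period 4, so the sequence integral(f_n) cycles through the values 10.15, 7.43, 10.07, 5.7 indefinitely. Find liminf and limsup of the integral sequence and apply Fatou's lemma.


The sequence (integral(f_n)) is periodic with period 4, repeating the values 10.15, 7.43, 10.07, 5.7 indefinitely.
Step 1: For a periodic sequence, every tail (a_m, a_(m+1), ...) contains all 4 period values infinitely often.
Step 2: Hence inf of every tail = min of the period values = min(10.15, 7.43, 10.07, 5.7) = 5.7.
        liminf_n integral(f_n) = sup over m of (inf of tail from m) = 5.7.
Step 3: Similarly sup of every tail = max of the period values = 10.15.
        limsup_n integral(f_n) = 10.15.
Step 4: Fatou's lemma: integral(liminf_n f_n) <= liminf_n integral(f_n) = 5.7.
        So the integral of the pointwise liminf is at most 5.7.


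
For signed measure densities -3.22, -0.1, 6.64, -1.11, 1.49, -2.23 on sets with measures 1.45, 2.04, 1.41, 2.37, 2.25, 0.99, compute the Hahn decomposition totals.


Step 1: Compute signed measure on each set:
  Set 1: -3.22 * 1.45 = -4.669
  Set 2: -0.1 * 2.04 = -0.204
  Set 3: 6.64 * 1.41 = 9.3624
  Set 4: -1.11 * 2.37 = -2.6307
  Set 5: 1.49 * 2.25 = 3.3525
  Set 6: -2.23 * 0.99 = -2.2077
Step 2: Total signed measure = (-4.669) + (-0.204) + (9.3624) + (-2.6307) + (3.3525) + (-2.2077)
     = 3.0035
Step 3: Positive part mu+(X) = sum of positive contributions = 12.7149
Step 4: Negative part mu-(X) = |sum of negative contributions| = 9.7114


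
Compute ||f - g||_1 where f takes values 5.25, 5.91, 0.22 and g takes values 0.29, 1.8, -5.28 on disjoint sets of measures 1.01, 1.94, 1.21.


Step 1: Compute differences f_i - g_i:
  5.25 - 0.29 = 4.96
  5.91 - 1.8 = 4.11
  0.22 - -5.28 = 5.5
Step 2: Compute |diff|^1 * measure for each set:
  |4.96|^1 * 1.01 = 4.96 * 1.01 = 5.0096
  |4.11|^1 * 1.94 = 4.11 * 1.94 = 7.9734
  |5.5|^1 * 1.21 = 5.5 * 1.21 = 6.655
Step 3: Sum = 19.638
Step 4: ||f-g||_1 = (19.638)^(1/1) = 19.638


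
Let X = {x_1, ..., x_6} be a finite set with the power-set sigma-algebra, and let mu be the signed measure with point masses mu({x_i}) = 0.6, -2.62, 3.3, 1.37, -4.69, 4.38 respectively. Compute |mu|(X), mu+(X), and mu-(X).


Step 1: Every measurable set is a union of atoms (the cells / points), so a Hahn decomposition is
  obtained by grouping atoms by sign: P = union of atoms with mu > 0, N = union of the remaining atoms.
  Atoms in P (indices): 1, 3, 4, 6;  atoms in N (indices): 2, 5
  Positive values: 0.6, 3.3, 1.37, 4.38
  Negative values: -2.62, -4.69
Step 2: mu+(X) = mu(P) = sum of positive atom values = 9.65
Step 3: mu-(X) = -mu(N) = sum of |negative atom values| = 7.31
Step 4: |mu|(X) = mu+(X) + mu-(X) = 9.65 + 7.31 = 16.96


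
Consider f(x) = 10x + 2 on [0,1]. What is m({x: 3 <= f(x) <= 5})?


f^(-1)([3, 5]) = {x : 3 <= 10x + 2 <= 5}
Solving: (3 - 2)/10 <= x <= (5 - 2)/10
= [0.1, 0.3]
Intersecting with [0,1]: [0.1, 0.3]
Measure = 0.3 - 0.1 = 0.2


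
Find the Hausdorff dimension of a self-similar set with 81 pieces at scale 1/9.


For a self-similar set with N copies scaled by 1/r:
dim_H = log(N)/log(r) = log(81)/log(9)
= 4.394449/2.197225
= 2


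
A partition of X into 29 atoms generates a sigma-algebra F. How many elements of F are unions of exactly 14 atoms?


Each element of F is a union of some subset of the 29 atoms.
Elements that are unions of exactly 14 atoms correspond to 14-element subsets of the 29 atoms.
Count = C(29, 14) = 29! / (14! * 15!) = 77558760.


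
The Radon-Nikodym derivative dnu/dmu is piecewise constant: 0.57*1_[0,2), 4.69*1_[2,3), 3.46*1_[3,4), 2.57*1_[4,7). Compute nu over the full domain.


Integrate each piece of the Radon-Nikodym derivative:
Step 1: integral_0^2 0.57 dx = 0.57*(2-0) = 0.57*2 = 1.14
Step 2: integral_2^3 4.69 dx = 4.69*(3-2) = 4.69*1 = 4.69
Step 3: integral_3^4 3.46 dx = 3.46*(4-3) = 3.46*1 = 3.46
Step 4: integral_4^7 2.57 dx = 2.57*(7-4) = 2.57*3 = 7.71
Total: 1.14 + 4.69 + 3.46 + 7.71 = 17


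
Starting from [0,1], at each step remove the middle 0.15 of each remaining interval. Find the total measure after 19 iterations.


Step 1: At each step, fraction remaining = 1 - 0.15 = 0.85
Step 2: After 19 steps, measure = (0.85)^19
Result = 0.045599


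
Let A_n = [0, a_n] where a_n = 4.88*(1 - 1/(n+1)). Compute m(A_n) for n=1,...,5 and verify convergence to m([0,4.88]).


By continuity of measure from below: if A_n increases to A, then m(A_n) -> m(A).
Here A = [0, 4.88], so m(A) = 4.88
Step 1: a_1 = 4.88*(1 - 1/2) = 2.44, m(A_1) = 2.44
Step 2: a_2 = 4.88*(1 - 1/3) = 3.2533, m(A_2) = 3.2533
Step 3: a_3 = 4.88*(1 - 1/4) = 3.66, m(A_3) = 3.66
Step 4: a_4 = 4.88*(1 - 1/5) = 3.904, m(A_4) = 3.904
Step 5: a_5 = 4.88*(1 - 1/6) = 4.0667, m(A_5) = 4.0667
Limit: m(A_n) -> m([0,4.88]) = 4.88


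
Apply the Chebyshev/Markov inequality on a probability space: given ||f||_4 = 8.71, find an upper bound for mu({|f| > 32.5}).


Chebyshev/Markov inequality: mu(|f| > eps) <= (||f||_p / eps)^p
Step 1: ||f||_4 / eps = 8.71 / 32.5 = 0.268
Step 2: Raise to power p = 4:
  (0.268)^4 = 0.005159
Step 3: Therefore mu(|f| > 32.5) <= 0.005159


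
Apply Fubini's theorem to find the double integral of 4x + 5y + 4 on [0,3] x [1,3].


By Fubini, integrate in x first, then y.
Step 1: Fix y, integrate over x in [0,3]:
  integral(4x + 5y + 4, x=0..3)
  = 4*(3^2 - 0^2)/2 + (5y + 4)*(3 - 0)
  = 18 + (5y + 4)*3
  = 18 + 15y + 12
  = 30 + 15y
Step 2: Integrate over y in [1,3]:
  integral(30 + 15y, y=1..3)
  = 30*2 + 15*(3^2 - 1^2)/2
  = 60 + 60
  = 120


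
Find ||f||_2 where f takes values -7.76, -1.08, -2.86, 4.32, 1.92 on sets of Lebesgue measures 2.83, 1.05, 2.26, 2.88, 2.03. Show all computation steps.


Step 1: Compute |f_i|^2 for each value:
  |-7.76|^2 = 60.2176
  |-1.08|^2 = 1.1664
  |-2.86|^2 = 8.1796
  |4.32|^2 = 18.6624
  |1.92|^2 = 3.6864
Step 2: Multiply by measures and sum:
  60.2176 * 2.83 = 170.415808
  1.1664 * 1.05 = 1.22472
  8.1796 * 2.26 = 18.485896
  18.6624 * 2.88 = 53.747712
  3.6864 * 2.03 = 7.483392
Sum = 170.415808 + 1.22472 + 18.485896 + 53.747712 + 7.483392 = 251.357528
Step 3: Take the p-th root:
||f||_2 = (251.357528)^(1/2) = 15.854259


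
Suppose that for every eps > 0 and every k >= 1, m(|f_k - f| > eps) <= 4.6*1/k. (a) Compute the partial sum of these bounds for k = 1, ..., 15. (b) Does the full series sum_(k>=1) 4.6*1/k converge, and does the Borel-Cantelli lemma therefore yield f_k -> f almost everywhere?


Step 1: List the terms 4.6*1/k for k = 1 to 15:
  k=1: 4.6
  k=2: 2.3
  k=3: 1.533333
  k=4: 1.15
  k=5: 0.92
  k=6: 0.766667
  k=7: 0.657143
  k=8: 0.575
  k=9: 0.511111
  k=10: 0.46
  k=11: 0.418182
  k=12: 0.383333
  k=13: 0.353846
  k=14: 0.328571
  k=15: 0.306667
Step 2: Partial sum = 4.6 + 2.3 + 1.533333 + 1.15 + 0.92 + 0.766667 + 0.657143 + 0.575 + 0.511111 + 0.46 + 0.418182 + 0.383333 + 0.353846 + 0.328571 + 0.306667
     = 15.263853
Step 3: The full series sum_(k>=1) 4.6*1/k diverges (harmonic series, p = 1; a nonzero constant multiple of a divergent series diverges).
Step 4: The (first) Borel-Cantelli lemma requires a summable sequence of measures, so it does not apply here;
        from this bound alone no conclusion about a.e. convergence can be drawn (convergence in measure still
        gives an a.e.-convergent subsequence, but not a.e. convergence of the whole sequence).
Conclusion: series diverges; Borel-Cantelli is inconclusive about a.e. convergence of f_k.


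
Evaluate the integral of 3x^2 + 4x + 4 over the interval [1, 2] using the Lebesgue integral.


The Lebesgue integral of a Riemann-integrable function agrees with the Riemann integral.
Antiderivative F(x) = (3/3)x^3 + (4/2)x^2 + 4x
F(2) = (3/3)*2^3 + (4/2)*2^2 + 4*2
     = (3/3)*8 + (4/2)*4 + 4*2
     = 8 + 8 + 8
     = 24
F(1) = 7
Integral = F(2) - F(1) = 24 - 7 = 17


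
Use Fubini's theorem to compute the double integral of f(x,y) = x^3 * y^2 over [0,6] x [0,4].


By Fubini's theorem, the double integral factors as a product of single integrals:
Step 1: integral_0^6 x^3 dx = [x^4/4] from 0 to 6
     = 6^4/4 = 324
Step 2: integral_0^4 y^2 dy = [y^3/3] from 0 to 4
     = 4^3/3 = 21.333333
Step 3: Double integral = 324 * 21.333333 = 6912


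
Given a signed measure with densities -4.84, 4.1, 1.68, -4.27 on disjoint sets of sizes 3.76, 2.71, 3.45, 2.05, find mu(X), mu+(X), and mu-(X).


Step 1: Compute signed measure on each set:
  Set 1: -4.84 * 3.76 = -18.1984
  Set 2: 4.1 * 2.71 = 11.111
  Set 3: 1.68 * 3.45 = 5.796
  Set 4: -4.27 * 2.05 = -8.7535
Step 2: Total signed measure = (-18.1984) + (11.111) + (5.796) + (-8.7535)
     = -10.0449
Step 3: Positive part mu+(X) = sum of positive contributions = 16.907
Step 4: Negative part mu-(X) = |sum of negative contributions| = 26.9519


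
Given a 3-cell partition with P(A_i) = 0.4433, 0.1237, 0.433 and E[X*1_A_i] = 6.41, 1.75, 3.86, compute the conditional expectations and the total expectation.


For each cell A_i: E[X|A_i] = E[X*1_A_i] / P(A_i)
Step 1: E[X|A_1] = 6.41 / 0.4433 = 14.459734
Step 2: E[X|A_2] = 1.75 / 0.1237 = 14.14713
Step 3: E[X|A_3] = 3.86 / 0.433 = 8.91455
Verification: E[X] = sum E[X*1_A_i] = 6.41 + 1.75 + 3.86 = 12.02


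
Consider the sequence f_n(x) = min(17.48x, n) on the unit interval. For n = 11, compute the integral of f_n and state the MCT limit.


f(x) = 17.48x on [0,1]; f_n(x) = min(17.48x, n). At n = 11:
Step 1: f(x) reaches 11 at x = 11/17.48 = 0.629291
Step 2: integral(f_11) = integral(17.48x, 0, 0.629291) + integral(11, 0.629291, 1)
       = 17.48*0.629291^2/2 + 11*(1 - 0.629291)
       = 3.461098 + 4.077803
       = 7.538902
Step 3: As n -> infinity, f_n increases to f, so by MCT integral(f_n) -> integral(f) = 17.48/2 = 8.74.
Convergence: integral(f_11) = 7.538902 -> 8.74 as n -> infinity


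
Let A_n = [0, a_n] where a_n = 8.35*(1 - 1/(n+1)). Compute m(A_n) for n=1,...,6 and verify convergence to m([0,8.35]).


By continuity of measure from below: if A_n increases to A, then m(A_n) -> m(A).
Here A = [0, 8.35], so m(A) = 8.35
Step 1: a_1 = 8.35*(1 - 1/2) = 4.175, m(A_1) = 4.175
Step 2: a_2 = 8.35*(1 - 1/3) = 5.5667, m(A_2) = 5.5667
Step 3: a_3 = 8.35*(1 - 1/4) = 6.2625, m(A_3) = 6.2625
Step 4: a_4 = 8.35*(1 - 1/5) = 6.68, m(A_4) = 6.68
Step 5: a_5 = 8.35*(1 - 1/6) = 6.9583, m(A_5) = 6.9583
Step 6: a_6 = 8.35*(1 - 1/7) = 7.1571, m(A_6) = 7.1571
Limit: m(A_n) -> m([0,8.35]) = 8.35


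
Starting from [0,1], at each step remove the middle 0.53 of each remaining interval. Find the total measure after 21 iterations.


Step 1: At each step, fraction remaining = 1 - 0.53 = 0.47
Step 2: After 21 steps, measure = (0.47)^21
Result = 1.300334e-07


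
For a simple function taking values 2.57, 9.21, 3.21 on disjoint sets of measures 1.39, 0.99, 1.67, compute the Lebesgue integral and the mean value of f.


Step 1: Integral = sum(value_i * measure_i)
= 2.57*1.39 + 9.21*0.99 + 3.21*1.67
= 3.5723 + 9.1179 + 5.3607
= 18.0509
Step 2: Total measure of domain = 1.39 + 0.99 + 1.67 = 4.05
Step 3: Average value = 18.0509 / 4.05 = 4.457012


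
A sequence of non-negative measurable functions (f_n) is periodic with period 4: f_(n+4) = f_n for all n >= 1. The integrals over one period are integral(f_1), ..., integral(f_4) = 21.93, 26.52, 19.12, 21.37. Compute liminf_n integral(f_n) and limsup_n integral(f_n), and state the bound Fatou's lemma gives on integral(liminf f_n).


The sequence (integral(f_n)) is periodic with period 4, repeating the values 21.93, 26.52, 19.12, 21.37 indefinitely.
Step 1: For a periodic sequence, every tail (a_m, a_(m+1), ...) contains all 4 period values infinitely often.
Step 2: Hence inf of every tail = min of the period values = min(21.93, 26.52, 19.12, 21.37) = 19.12.
        liminf_n integral(f_n) = sup over m of (inf of tail from m) = 19.12.
Step 3: Similarly sup of every tail = max of the period values = 26.52.
        limsup_n integral(f_n) = 26.52.
Step 4: Fatou's lemma: integral(liminf_n f_n) <= liminf_n integral(f_n) = 19.12.
        So the integral of the pointwise liminf is at most 19.12.


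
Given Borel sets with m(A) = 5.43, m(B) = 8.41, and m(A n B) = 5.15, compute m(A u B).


By inclusion-exclusion: m(A u B) = m(A) + m(B) - m(A n B)
= 5.43 + 8.41 - 5.15
= 8.69


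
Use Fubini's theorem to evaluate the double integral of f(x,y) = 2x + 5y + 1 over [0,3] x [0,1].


By Fubini, integrate in x first, then y.
Step 1: Fix y, integrate over x in [0,3]:
  integral(2x + 5y + 1, x=0..3)
  = 2*(3^2 - 0^2)/2 + (5y + 1)*(3 - 0)
  = 9 + (5y + 1)*3
  = 9 + 15y + 3
  = 12 + 15y
Step 2: Integrate over y in [0,1]:
  integral(12 + 15y, y=0..1)
  = 12*1 + 15*(1^2 - 0^2)/2
  = 12 + 7.5
  = 19.5


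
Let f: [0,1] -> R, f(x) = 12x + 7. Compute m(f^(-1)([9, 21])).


f^(-1)([9, 21]) = {x : 9 <= 12x + 7 <= 21}
Solving: (9 - 7)/12 <= x <= (21 - 7)/12
= [0.166667, 1.166667]
Intersecting with [0,1]: [0.166667, 1]
Measure = 1 - 0.166667 = 0.833333


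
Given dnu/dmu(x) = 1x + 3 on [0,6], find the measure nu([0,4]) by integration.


nu(A) = integral_A (dnu/dmu) dmu = integral_0^4 (1x + 3) dx
Step 1: Antiderivative F(x) = (1/2)x^2 + 3x
Step 2: F(4) = (1/2)*4^2 + 3*4 = 8 + 12 = 20
Step 3: F(0) = (1/2)*0^2 + 3*0 = 0.0 + 0 = 0.0
Step 4: nu([0,4]) = F(4) - F(0) = 20 - 0.0 = 20


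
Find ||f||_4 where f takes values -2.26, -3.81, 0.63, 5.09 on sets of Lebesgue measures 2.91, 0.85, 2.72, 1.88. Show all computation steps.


Step 1: Compute |f_i|^4 for each value:
  |-2.26|^4 = 26.087578
  |-3.81|^4 = 210.717159
  |0.63|^4 = 0.15753
  |5.09|^4 = 671.229646
Step 2: Multiply by measures and sum:
  26.087578 * 2.91 = 75.914851
  210.717159 * 0.85 = 179.109585
  0.15753 * 2.72 = 0.428481
  671.229646 * 1.88 = 1261.911734
Sum = 75.914851 + 179.109585 + 0.428481 + 1261.911734 = 1517.364651
Step 3: Take the p-th root:
||f||_4 = (1517.364651)^(1/4) = 6.241263


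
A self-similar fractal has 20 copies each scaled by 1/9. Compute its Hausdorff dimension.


For a self-similar set with N copies scaled by 1/r:
dim_H = log(N)/log(r) = log(20)/log(9)
= 2.995732/2.197225
= 1.363417


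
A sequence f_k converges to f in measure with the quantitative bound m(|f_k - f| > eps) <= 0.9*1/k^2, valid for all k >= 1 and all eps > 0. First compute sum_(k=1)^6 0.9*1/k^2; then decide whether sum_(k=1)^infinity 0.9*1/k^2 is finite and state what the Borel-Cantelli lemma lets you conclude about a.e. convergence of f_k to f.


Step 1: List the terms 0.9*1/k^2 for k = 1 to 6:
  k=1: 0.9
  k=2: 0.225
  k=3: 0.1
  k=4: 0.05625
  k=5: 0.036
  k=6: 0.025
Step 2: Partial sum = 0.9 + 0.225 + 0.1 + 0.05625 + 0.036 + 0.025
     = 1.34225
Step 3: The full series sum_(k>=1) 0.9*1/k^2 converges (p-series with p = 2 > 1; a constant multiple of a convergent series converges).
Step 4: Fix eps > 0. Since sum_k m(|f_k - f| > eps) < infinity, the Borel-Cantelli lemma gives
        m(limsup_k {|f_k - f| > eps}) = 0, i.e. for a.e. x, |f_k(x) - f(x)| <= eps for all large k.
        Applying this with eps = 1/j for j = 1, 2, ... and intersecting the countably many full-measure sets,
        for a.e. x we get limsup_k |f_k(x) - f(x)| <= 1/j for every j, hence f_k -> f almost everywhere.
Conclusion: series converges; Borel-Cantelli yields f_k -> f a.e.


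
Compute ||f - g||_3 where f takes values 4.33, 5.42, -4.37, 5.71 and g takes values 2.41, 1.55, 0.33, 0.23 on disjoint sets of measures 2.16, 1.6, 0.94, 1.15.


Step 1: Compute differences f_i - g_i:
  4.33 - 2.41 = 1.92
  5.42 - 1.55 = 3.87
  -4.37 - 0.33 = -4.7
  5.71 - 0.23 = 5.48
Step 2: Compute |diff|^3 * measure for each set:
  |1.92|^3 * 2.16 = 7.077888 * 2.16 = 15.288238
  |3.87|^3 * 1.6 = 57.960603 * 1.6 = 92.736965
  |-4.7|^3 * 0.94 = 103.823 * 0.94 = 97.59362
  |5.48|^3 * 1.15 = 164.566592 * 1.15 = 189.251581
Step 3: Sum = 394.870404
Step 4: ||f-g||_3 = (394.870404)^(1/3) = 7.336431


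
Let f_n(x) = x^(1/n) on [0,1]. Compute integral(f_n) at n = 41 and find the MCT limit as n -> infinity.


At n = 41: f_41(x) = x^(1/41).
Step 1: integral(x^(1/41), 0, 1) = [x^(1/41+1) / (1/41+1)] from 0 to 1
     = 1 / (1/41 + 1) = 1 / ((41+1)/41) = 41/(41+1)
     = 41/42 = 0.97619
Step 2: As n -> infinity, f_n(x) = x^(1/n) -> 1 for x in (0,1], and f_n is increasing in n.
By MCT, lim_n integral(f_n) = integral(lim_n f_n) = integral(1, 0, 1) = 1.
Step 3: Verify convergence: 41/42 = 0.97619 -> 1


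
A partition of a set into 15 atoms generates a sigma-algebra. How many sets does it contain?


Each element of the sigma-algebra is a union of some subset of the 15 atoms.
The number of such subsets is 2^15 = 32768.


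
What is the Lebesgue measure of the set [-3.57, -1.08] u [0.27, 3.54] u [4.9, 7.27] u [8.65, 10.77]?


For pairwise disjoint intervals, m(union) = sum of lengths.
= (-1.08 - -3.57) + (3.54 - 0.27) + (7.27 - 4.9) + (10.77 - 8.65)
= 2.49 + 3.27 + 2.37 + 2.12
= 10.25
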